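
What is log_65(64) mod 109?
90

Baby-step giant-step with step n = ⌈√109⌉ = 11.
Baby steps 65^j mod 109 (j:value) for j=0..10: 0:1, 1:65, 2:83, 3:54, 4:22, 5:13, 6:82, 7:98, 8:48, 9:68, 10:60.
Giant-step multiplier: 65^(-11) ≡ 65^(108-11) = 65^97 ≡ 59 (mod 109).
Giant steps γ_i = 64·59^i mod 109: γ_0=64, γ_1=70, γ_2=97, γ_3=55, γ_4=84, γ_5=51, γ_6=66, γ_7=79, γ_8=83 (in table at j=2).
x = i·n + j = 8·11 + 2 = 90.
Check: 65^90 ≡ 64 (mod 109).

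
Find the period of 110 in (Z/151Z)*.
25

151 is prime, so ord(110) divides φ(151) = 150.
Divisors of 150: 1, 2, 3, 5, 6, 10, 15, 25, 30, 50, 75, 150.
Repeated squaring: 110^1 ≡ 110, 110^2 ≡ 20, 110^4 ≡ 98, 110^8 ≡ 91, 110^16 ≡ 127, 110^32 ≡ 123, 110^64 ≡ 29, 110^128 ≡ 86 (mod 151).
Test 110^d mod 151 for each divisor d in increasing order:
110^1 ≡ 110
110^2 ≡ 20
110^3 = 110^2·110^1 ≡ 86
110^5 = 110^4·110^1 ≡ 59
110^6 = 110^4·110^2 ≡ 148
110^10 = 110^8·110^2 ≡ 8
110^15 = 110^8·110^4·110^2·110^1 ≡ 19
110^25 = 110^16·110^8·110^1 ≡ 1  ← first divisor giving 1
The order is 25.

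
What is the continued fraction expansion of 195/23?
[8; 2, 11]

Euclidean algorithm steps:
195 = 8 × 23 + 11
23 = 2 × 11 + 1
11 = 11 × 1 + 0
Continued fraction: [8; 2, 11]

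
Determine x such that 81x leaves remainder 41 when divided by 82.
x ≡ 41 (mod 82)

gcd(81, 82) = 1, which divides 41, so solutions exist.
Find 81^(-1) mod 82 by the extended Euclidean algorithm:
82 = 1 × 81 + 1  ⟹  1 = (1)·82 + (-1)·81
So (-1)·81 ≡ 1 (mod 82), i.e. 81^(-1) ≡ -1 ≡ 81 (mod 82).
x ≡ 81 × 41 = 3321 ≡ 41 (mod 82).
Check: 81 × 41 = 3321 ≡ 41 (mod 82).
Unique solution: x ≡ 41 (mod 82)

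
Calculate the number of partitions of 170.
274768617130

p(n) counts ways to write n as a sum of positive integers (order ignored).
Euler's pentagonal recurrence: p(k) = p(k-1) + p(k-2) - p(k-5) - p(k-7) + p(k-12) + p(k-15) - ... (offsets j(3j∓1)/2, signs ++--, p(0)=1, p(<0)=0).
DP table for k = 0..169: p(0)=1, p(1)=1, p(2)=2, p(3)=3, p(4)=5, p(5)=7, p(6)=11, p(7)=15, p(8)=22, p(9)=30, p(10)=42, p(11)=56, p(12)=77, p(13)=101, p(14)=135, p(15)=176, p(16)=231, p(17)=297, p(18)=385, p(19)=490, p(20)=627, p(21)=792, p(22)=1002, p(23)=1255, p(24)=1575, p(25)=1958, p(26)=2436, p(27)=3010, p(28)=3718, p(29)=4565, p(30)=5604, p(31)=6842, p(32)=8349, p(33)=10143, p(34)=12310, p(35)=14883, p(36)=17977, p(37)=21637, p(38)=26015, p(39)=31185, p(40)=37338, p(41)=44583, p(42)=53174, p(43)=63261, p(44)=75175, p(45)=89134, p(46)=105558, p(47)=124754, p(48)=147273, p(49)=173525, p(50)=204226, p(51)=239943, p(52)=281589, p(53)=329931, p(54)=386155, p(55)=451276, p(56)=526823, p(57)=614154, p(58)=715220, p(59)=831820, p(60)=966467, p(61)=1121505, p(62)=1300156, p(63)=1505499, p(64)=1741630, p(65)=2012558, p(66)=2323520, p(67)=2679689, p(68)=3087735, p(69)=3554345, p(70)=4087968, p(71)=4697205, p(72)=5392783, p(73)=6185689, p(74)=7089500, p(75)=8118264, p(76)=9289091, p(77)=10619863, p(78)=12132164, p(79)=13848650, p(80)=15796476, p(81)=18004327, p(82)=20506255, p(83)=23338469, p(84)=26543660, p(85)=30167357, p(86)=34262962, p(87)=38887673, p(88)=44108109, p(89)=49995925, p(90)=56634173, p(91)=64112359, p(92)=72533807, p(93)=82010177, p(94)=92669720, p(95)=104651419, p(96)=118114304, p(97)=133230930, p(98)=150198136, p(99)=169229875, p(100)=190569292, p(101)=214481126, p(102)=241265379, p(103)=271248950, p(104)=304801365, p(105)=342325709, p(106)=384276336, p(107)=431149389, p(108)=483502844, p(109)=541946240, p(110)=607163746, p(111)=679903203, p(112)=761002156, p(113)=851376628, p(114)=952050665, p(115)=1064144451, p(116)=1188908248, p(117)=1327710076, p(118)=1482074143, p(119)=1653668665, p(120)=1844349560, p(121)=2056148051, p(122)=2291320912, p(123)=2552338241, p(124)=2841940500, p(125)=3163127352, p(126)=3519222692, p(127)=3913864295, p(128)=4351078600, p(129)=4835271870, p(130)=5371315400, p(131)=5964539504, p(132)=6620830889, p(133)=7346629512, p(134)=8149040695, p(135)=9035836076, p(136)=10015581680, p(137)=11097645016, p(138)=12292341831, p(139)=13610949895, p(140)=15065878135, p(141)=16670689208, p(142)=18440293320, p(143)=20390982757, p(144)=22540654445, p(145)=24908858009, p(146)=27517052599, p(147)=30388671978, p(148)=33549419497, p(149)=37027355200, p(150)=40853235313, p(151)=45060624582, p(152)=49686288421, p(153)=54770336324, p(154)=60356673280, p(155)=66493182097, p(156)=73232243759, p(157)=80630964769, p(158)=88751778802, p(159)=97662728555, p(160)=107438159466, p(161)=118159068427, p(162)=129913904637, p(163)=142798995930, p(164)=156919475295, p(165)=172389800255, p(166)=189334822579, p(167)=207890420102, p(168)=228204732751, p(169)=250438925115.
Final step: p(170) = p(169) + p(168) - p(165) - p(163) + p(158) + p(155) - p(148) - p(144) + p(135) + p(130) - p(119) - p(113) + p(100) + p(93) - p(78) - p(70) + p(53) + p(44) - p(25) - p(15)
= 250438925115 + 228204732751 - 172389800255 - 142798995930 + 88751778802 + 66493182097 - 33549419497 - 22540654445 + 9035836076 + 5371315400 - 1653668665 - 851376628 + 190569292 + 82010177 - 12132164 - 4087968 + 329931 + 75175 - 1958 - 176
= 274768617130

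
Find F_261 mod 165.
56

Matrix identity: Q^n = [[F_(n+1), F_n], [F_n, F_(n-1)]] with Q = [[1,1],[1,0]].
n = 261 = 100000101₂. Square-and-multiply, entries mod 165:
Q^1 = [[1,1],[1,0]]
Q^2 = (Q^1)² = [[2,1],[1,1]]
Q^4 = (Q^2)² = [[5,3],[3,2]]
Q^8 = (Q^4)² = [[34,21],[21,13]]
Q^16 = (Q^8)² = [[112,162],[162,115]]
Q^32 = (Q^16)² = [[13,144],[144,34]]
Q^65 = (Q^32)²·Q = [[118,115],[115,3]]
Q^130 = (Q^65)² = [[89,55],[55,34]]
Q^261 = (Q^130)²·Q = [[56,56],[56,0]]
F_261 mod 165 = Q^261[0][1] = 56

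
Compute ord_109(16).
9

109 is prime, so ord(16) divides φ(109) = 108.
Divisors of 108: 1, 2, 3, 4, 6, 9, 12, 18, 27, 36, 54, 108.
Repeated squaring: 16^1 ≡ 16, 16^2 ≡ 38, 16^4 ≡ 27, 16^8 ≡ 75, 16^16 ≡ 66, 16^32 ≡ 105, 16^64 ≡ 16 (mod 109).
Test 16^d mod 109 for each divisor d in increasing order:
16^1 ≡ 16
16^2 ≡ 38
16^3 = 16^2·16^1 ≡ 63
16^4 ≡ 27
16^6 = 16^4·16^2 ≡ 45
16^9 = 16^8·16^1 ≡ 1  ← first divisor giving 1
The order is 9.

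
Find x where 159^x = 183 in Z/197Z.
49

Baby-step giant-step with step n = ⌈√197⌉ = 15.
Baby steps 159^j mod 197 (j:value) for j=0..14: 0:1, 1:159, 2:65, 3:91, 4:88, 5:5, 6:7, 7:128, 8:61, 9:46, 10:25, 11:35, 12:49, 13:108, 14:33.
Giant-step multiplier: 159^(-15) ≡ 159^(196-15) = 159^181 ≡ 145 (mod 197).
Giant steps γ_i = 183·145^i mod 197: γ_0=183, γ_1=137, γ_2=165, γ_3=88 (in table at j=4).
x = i·n + j = 3·15 + 4 = 49.
Check: 159^49 ≡ 183 (mod 197).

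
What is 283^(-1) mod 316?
67

gcd(283, 316) = 1, so the inverse exists.
Extended Euclidean algorithm on (316, 283):
316 = 1 × 283 + 33  ⟹  33 = (1)·316 + (-1)·283
283 = 8 × 33 + 19  ⟹  19 = (-8)·316 + (9)·283
33 = 1 × 19 + 14  ⟹  14 = (9)·316 + (-10)·283
19 = 1 × 14 + 5  ⟹  5 = (-17)·316 + (19)·283
14 = 2 × 5 + 4  ⟹  4 = (43)·316 + (-48)·283
5 = 1 × 4 + 1  ⟹  1 = (-60)·316 + (67)·283
So (67)·283 ≡ 1 (mod 316), i.e. 283^(-1) ≡ 67 (mod 316).
Check: 283 × 67 = 18961 ≡ 1 (mod 316)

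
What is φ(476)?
192

476 = 2^2 × 7 × 17
φ(n) = n × ∏(1 - 1/p) for each prime p dividing n
φ(476) = 476 × (1 - 1/2) × (1 - 1/7) × (1 - 1/17) = 192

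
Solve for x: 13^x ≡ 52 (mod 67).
15

Baby-step giant-step with step n = ⌈√67⌉ = 9.
Baby steps 13^j mod 67 (j:value) for j=0..8: 0:1, 1:13, 2:35, 3:53, 4:19, 5:46, 6:62, 7:2, 8:26.
Giant-step multiplier: 13^(-9) ≡ 13^(66-9) = 13^57 ≡ 45 (mod 67).
Giant steps γ_i = 52·45^i mod 67: γ_0=52, γ_1=62 (in table at j=6).
x = i·n + j = 1·9 + 6 = 15.
Check: 13^15 ≡ 52 (mod 67).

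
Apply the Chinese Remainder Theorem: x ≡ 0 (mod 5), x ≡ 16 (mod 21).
100

Using Chinese Remainder Theorem:
M = 5 × 21 = 105
M1 = 21, M2 = 5
y1 = 21^(-1) mod 5 = 1
y2 = 5^(-1) mod 21 = 17
x = (0×21×1 + 16×5×17) mod 105 = 100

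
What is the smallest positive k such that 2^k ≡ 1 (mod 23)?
11

23 is prime, so ord(2) divides φ(23) = 22.
Divisors of 22: 1, 2, 11, 22.
Repeated squaring: 2^1 ≡ 2, 2^2 ≡ 4, 2^4 ≡ 16, 2^8 ≡ 3, 2^16 ≡ 9 (mod 23).
Test 2^d mod 23 for each divisor d in increasing order:
2^1 ≡ 2
2^2 ≡ 4
2^11 = 2^8·2^2·2^1 ≡ 1  ← first divisor giving 1
The order is 11.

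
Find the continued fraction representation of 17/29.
[0; 1, 1, 2, 2, 2]

Euclidean algorithm steps:
17 = 0 × 29 + 17
29 = 1 × 17 + 12
17 = 1 × 12 + 5
12 = 2 × 5 + 2
5 = 2 × 2 + 1
2 = 2 × 1 + 0
Continued fraction: [0; 1, 1, 2, 2, 2]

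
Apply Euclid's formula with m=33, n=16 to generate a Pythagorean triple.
(833, 1056, 1345)

Euclid's formula: a = m² - n², b = 2mn, c = m² + n²
m = 33, n = 16
a = 33² - 16² = 1089 - 256 = 833
b = 2 × 33 × 16 = 1056
c = 33² + 16² = 1089 + 256 = 1345
Verification: 833² + 1056² = 693889 + 1115136 = 1809025 = 1345² ✓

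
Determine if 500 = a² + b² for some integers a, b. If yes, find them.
4² + 22² (a=4, b=22)

Factorization: 500 = 2^2 × 5^3
By Fermat: n is sum of two squares iff every prime p ≡ 3 (mod 4) appears to even power.
All primes ≡ 3 (mod 4) appear to even power.
Search a = 0, 1, 2, … for 500 - a² a perfect square: first hit at a = 4: 500 - 16 = 484 = 22².
500 = 4² + 22² = 16 + 484 ✓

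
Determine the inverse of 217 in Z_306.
55

gcd(217, 306) = 1, so the inverse exists.
Extended Euclidean algorithm on (306, 217):
306 = 1 × 217 + 89  ⟹  89 = (1)·306 + (-1)·217
217 = 2 × 89 + 39  ⟹  39 = (-2)·306 + (3)·217
89 = 2 × 39 + 11  ⟹  11 = (5)·306 + (-7)·217
39 = 3 × 11 + 6  ⟹  6 = (-17)·306 + (24)·217
11 = 1 × 6 + 5  ⟹  5 = (22)·306 + (-31)·217
6 = 1 × 5 + 1  ⟹  1 = (-39)·306 + (55)·217
So (55)·217 ≡ 1 (mod 306), i.e. 217^(-1) ≡ 55 (mod 306).
Check: 217 × 55 = 11935 ≡ 1 (mod 306)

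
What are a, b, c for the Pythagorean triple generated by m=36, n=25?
(671, 1800, 1921)

Euclid's formula: a = m² - n², b = 2mn, c = m² + n²
m = 36, n = 25
a = 36² - 25² = 1296 - 625 = 671
b = 2 × 36 × 25 = 1800
c = 36² + 25² = 1296 + 625 = 1921
Verification: 671² + 1800² = 450241 + 3240000 = 3690241 = 1921² ✓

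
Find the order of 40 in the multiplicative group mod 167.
166

167 is prime, so ord(40) divides φ(167) = 166.
Divisors of 166: 1, 2, 83, 166.
Repeated squaring: 40^1 ≡ 40, 40^2 ≡ 97, 40^4 ≡ 57, 40^8 ≡ 76, 40^16 ≡ 98, 40^32 ≡ 85, 40^64 ≡ 44, 40^128 ≡ 99 (mod 167).
Test 40^d mod 167 for each divisor d in increasing order:
40^1 ≡ 40
40^2 ≡ 97
40^83 = 40^64·40^16·40^2·40^1 ≡ 166
40^166 = 40^128·40^32·40^4·40^2 ≡ 1  ← first divisor giving 1
The order is 166.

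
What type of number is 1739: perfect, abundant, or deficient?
deficient

Proper divisors of 1739: sum = 1 + 37 + 47 = 85
Since 85 < 1739, 1739 is deficient.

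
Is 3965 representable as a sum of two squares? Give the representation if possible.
11² + 62² (a=11, b=62)

Factorization: 3965 = 5 × 13 × 61
By Fermat: n is sum of two squares iff every prime p ≡ 3 (mod 4) appears to even power.
All primes ≡ 3 (mod 4) appear to even power.
Search a = 0, 1, 2, … for 3965 - a² a perfect square: first hit at a = 11: 3965 - 121 = 3844 = 62².
3965 = 11² + 62² = 121 + 3844 ✓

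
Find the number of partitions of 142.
18440293320

p(n) counts ways to write n as a sum of positive integers (order ignored).
Euler's pentagonal recurrence: p(k) = p(k-1) + p(k-2) - p(k-5) - p(k-7) + p(k-12) + p(k-15) - ... (offsets j(3j∓1)/2, signs ++--, p(0)=1, p(<0)=0).
DP table for k = 0..141: p(0)=1, p(1)=1, p(2)=2, p(3)=3, p(4)=5, p(5)=7, p(6)=11, p(7)=15, p(8)=22, p(9)=30, p(10)=42, p(11)=56, p(12)=77, p(13)=101, p(14)=135, p(15)=176, p(16)=231, p(17)=297, p(18)=385, p(19)=490, p(20)=627, p(21)=792, p(22)=1002, p(23)=1255, p(24)=1575, p(25)=1958, p(26)=2436, p(27)=3010, p(28)=3718, p(29)=4565, p(30)=5604, p(31)=6842, p(32)=8349, p(33)=10143, p(34)=12310, p(35)=14883, p(36)=17977, p(37)=21637, p(38)=26015, p(39)=31185, p(40)=37338, p(41)=44583, p(42)=53174, p(43)=63261, p(44)=75175, p(45)=89134, p(46)=105558, p(47)=124754, p(48)=147273, p(49)=173525, p(50)=204226, p(51)=239943, p(52)=281589, p(53)=329931, p(54)=386155, p(55)=451276, p(56)=526823, p(57)=614154, p(58)=715220, p(59)=831820, p(60)=966467, p(61)=1121505, p(62)=1300156, p(63)=1505499, p(64)=1741630, p(65)=2012558, p(66)=2323520, p(67)=2679689, p(68)=3087735, p(69)=3554345, p(70)=4087968, p(71)=4697205, p(72)=5392783, p(73)=6185689, p(74)=7089500, p(75)=8118264, p(76)=9289091, p(77)=10619863, p(78)=12132164, p(79)=13848650, p(80)=15796476, p(81)=18004327, p(82)=20506255, p(83)=23338469, p(84)=26543660, p(85)=30167357, p(86)=34262962, p(87)=38887673, p(88)=44108109, p(89)=49995925, p(90)=56634173, p(91)=64112359, p(92)=72533807, p(93)=82010177, p(94)=92669720, p(95)=104651419, p(96)=118114304, p(97)=133230930, p(98)=150198136, p(99)=169229875, p(100)=190569292, p(101)=214481126, p(102)=241265379, p(103)=271248950, p(104)=304801365, p(105)=342325709, p(106)=384276336, p(107)=431149389, p(108)=483502844, p(109)=541946240, p(110)=607163746, p(111)=679903203, p(112)=761002156, p(113)=851376628, p(114)=952050665, p(115)=1064144451, p(116)=1188908248, p(117)=1327710076, p(118)=1482074143, p(119)=1653668665, p(120)=1844349560, p(121)=2056148051, p(122)=2291320912, p(123)=2552338241, p(124)=2841940500, p(125)=3163127352, p(126)=3519222692, p(127)=3913864295, p(128)=4351078600, p(129)=4835271870, p(130)=5371315400, p(131)=5964539504, p(132)=6620830889, p(133)=7346629512, p(134)=8149040695, p(135)=9035836076, p(136)=10015581680, p(137)=11097645016, p(138)=12292341831, p(139)=13610949895, p(140)=15065878135, p(141)=16670689208.
Final step: p(142) = p(141) + p(140) - p(137) - p(135) + p(130) + p(127) - p(120) - p(116) + p(107) + p(102) - p(91) - p(85) + p(72) + p(65) - p(50) - p(42) + p(25) + p(16)
= 16670689208 + 15065878135 - 11097645016 - 9035836076 + 5371315400 + 3913864295 - 1844349560 - 1188908248 + 431149389 + 241265379 - 64112359 - 30167357 + 5392783 + 2012558 - 204226 - 53174 + 1958 + 231
= 18440293320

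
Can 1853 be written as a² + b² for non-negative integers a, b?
2² + 43² (a=2, b=43)

Factorization: 1853 = 17 × 109
By Fermat: n is sum of two squares iff every prime p ≡ 3 (mod 4) appears to even power.
All primes ≡ 3 (mod 4) appear to even power.
Search a = 0, 1, 2, … for 1853 - a² a perfect square: first hit at a = 2: 1853 - 4 = 1849 = 43².
1853 = 2² + 43² = 4 + 1849 ✓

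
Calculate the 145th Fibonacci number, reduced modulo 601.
50

Matrix identity: Q^n = [[F_(n+1), F_n], [F_n, F_(n-1)]] with Q = [[1,1],[1,0]].
n = 145 = 10010001₂. Square-and-multiply, entries mod 601:
Q^1 = [[1,1],[1,0]]
Q^2 = (Q^1)² = [[2,1],[1,1]]
Q^4 = (Q^2)² = [[5,3],[3,2]]
Q^9 = (Q^4)²·Q = [[55,34],[34,21]]
Q^18 = (Q^9)² = [[575,180],[180,395]]
Q^36 = (Q^18)² = [[21,310],[310,312]]
Q^72 = (Q^36)² = [[381,459],[459,523]]
Q^145 = (Q^72)²·Q = [[296,50],[50,246]]
F_145 mod 601 = Q^145[0][1] = 50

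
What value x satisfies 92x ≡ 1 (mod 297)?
113

gcd(92, 297) = 1, so the inverse exists.
Extended Euclidean algorithm on (297, 92):
297 = 3 × 92 + 21  ⟹  21 = (1)·297 + (-3)·92
92 = 4 × 21 + 8  ⟹  8 = (-4)·297 + (13)·92
21 = 2 × 8 + 5  ⟹  5 = (9)·297 + (-29)·92
8 = 1 × 5 + 3  ⟹  3 = (-13)·297 + (42)·92
5 = 1 × 3 + 2  ⟹  2 = (22)·297 + (-71)·92
3 = 1 × 2 + 1  ⟹  1 = (-35)·297 + (113)·92
So (113)·92 ≡ 1 (mod 297), i.e. 92^(-1) ≡ 113 (mod 297).
Check: 92 × 113 = 10396 ≡ 1 (mod 297)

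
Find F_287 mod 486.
271

Matrix identity: Q^n = [[F_(n+1), F_n], [F_n, F_(n-1)]] with Q = [[1,1],[1,0]].
n = 287 = 100011111₂. Square-and-multiply, entries mod 486:
Q^1 = [[1,1],[1,0]]
Q^2 = (Q^1)² = [[2,1],[1,1]]
Q^4 = (Q^2)² = [[5,3],[3,2]]
Q^8 = (Q^4)² = [[34,21],[21,13]]
Q^17 = (Q^8)²·Q = [[154,139],[139,15]]
Q^35 = (Q^17)²·Q = [[432,269],[269,163]]
Q^71 = (Q^35)²·Q = [[108,433],[433,161]]
Q^143 = (Q^71)²·Q = [[216,379],[379,323]]
Q^287 = (Q^143)²·Q = [[432,271],[271,161]]
F_287 mod 486 = Q^287[0][1] = 271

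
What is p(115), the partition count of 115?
1064144451

p(n) counts ways to write n as a sum of positive integers (order ignored).
Euler's pentagonal recurrence: p(k) = p(k-1) + p(k-2) - p(k-5) - p(k-7) + p(k-12) + p(k-15) - ... (offsets j(3j∓1)/2, signs ++--, p(0)=1, p(<0)=0).
DP table for k = 0..114: p(0)=1, p(1)=1, p(2)=2, p(3)=3, p(4)=5, p(5)=7, p(6)=11, p(7)=15, p(8)=22, p(9)=30, p(10)=42, p(11)=56, p(12)=77, p(13)=101, p(14)=135, p(15)=176, p(16)=231, p(17)=297, p(18)=385, p(19)=490, p(20)=627, p(21)=792, p(22)=1002, p(23)=1255, p(24)=1575, p(25)=1958, p(26)=2436, p(27)=3010, p(28)=3718, p(29)=4565, p(30)=5604, p(31)=6842, p(32)=8349, p(33)=10143, p(34)=12310, p(35)=14883, p(36)=17977, p(37)=21637, p(38)=26015, p(39)=31185, p(40)=37338, p(41)=44583, p(42)=53174, p(43)=63261, p(44)=75175, p(45)=89134, p(46)=105558, p(47)=124754, p(48)=147273, p(49)=173525, p(50)=204226, p(51)=239943, p(52)=281589, p(53)=329931, p(54)=386155, p(55)=451276, p(56)=526823, p(57)=614154, p(58)=715220, p(59)=831820, p(60)=966467, p(61)=1121505, p(62)=1300156, p(63)=1505499, p(64)=1741630, p(65)=2012558, p(66)=2323520, p(67)=2679689, p(68)=3087735, p(69)=3554345, p(70)=4087968, p(71)=4697205, p(72)=5392783, p(73)=6185689, p(74)=7089500, p(75)=8118264, p(76)=9289091, p(77)=10619863, p(78)=12132164, p(79)=13848650, p(80)=15796476, p(81)=18004327, p(82)=20506255, p(83)=23338469, p(84)=26543660, p(85)=30167357, p(86)=34262962, p(87)=38887673, p(88)=44108109, p(89)=49995925, p(90)=56634173, p(91)=64112359, p(92)=72533807, p(93)=82010177, p(94)=92669720, p(95)=104651419, p(96)=118114304, p(97)=133230930, p(98)=150198136, p(99)=169229875, p(100)=190569292, p(101)=214481126, p(102)=241265379, p(103)=271248950, p(104)=304801365, p(105)=342325709, p(106)=384276336, p(107)=431149389, p(108)=483502844, p(109)=541946240, p(110)=607163746, p(111)=679903203, p(112)=761002156, p(113)=851376628, p(114)=952050665.
Final step: p(115) = p(114) + p(113) - p(110) - p(108) + p(103) + p(100) - p(93) - p(89) + p(80) + p(75) - p(64) - p(58) + p(45) + p(38) - p(23) - p(15)
= 952050665 + 851376628 - 607163746 - 483502844 + 271248950 + 190569292 - 82010177 - 49995925 + 15796476 + 8118264 - 1741630 - 715220 + 89134 + 26015 - 1255 - 176
= 1064144451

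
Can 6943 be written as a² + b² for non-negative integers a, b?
Not possible

Factorization: 6943 = 53 × 131
By Fermat: n is sum of two squares iff every prime p ≡ 3 (mod 4) appears to even power.
Prime(s) ≡ 3 (mod 4) with odd exponent: [(131, 1)]
Therefore 6943 cannot be expressed as a² + b².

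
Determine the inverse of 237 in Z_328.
173

gcd(237, 328) = 1, so the inverse exists.
Extended Euclidean algorithm on (328, 237):
328 = 1 × 237 + 91  ⟹  91 = (1)·328 + (-1)·237
237 = 2 × 91 + 55  ⟹  55 = (-2)·328 + (3)·237
91 = 1 × 55 + 36  ⟹  36 = (3)·328 + (-4)·237
55 = 1 × 36 + 19  ⟹  19 = (-5)·328 + (7)·237
36 = 1 × 19 + 17  ⟹  17 = (8)·328 + (-11)·237
19 = 1 × 17 + 2  ⟹  2 = (-13)·328 + (18)·237
17 = 8 × 2 + 1  ⟹  1 = (112)·328 + (-155)·237
So (-155)·237 ≡ 1 (mod 328), i.e. 237^(-1) ≡ -155 ≡ 173 (mod 328).
Check: 237 × 173 = 41001 ≡ 1 (mod 328)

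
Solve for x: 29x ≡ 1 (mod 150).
119

gcd(29, 150) = 1, so the inverse exists.
Extended Euclidean algorithm on (150, 29):
150 = 5 × 29 + 5  ⟹  5 = (1)·150 + (-5)·29
29 = 5 × 5 + 4  ⟹  4 = (-5)·150 + (26)·29
5 = 1 × 4 + 1  ⟹  1 = (6)·150 + (-31)·29
So (-31)·29 ≡ 1 (mod 150), i.e. 29^(-1) ≡ -31 ≡ 119 (mod 150).
Check: 29 × 119 = 3451 ≡ 1 (mod 150)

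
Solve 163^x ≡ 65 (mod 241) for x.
235

Baby-step giant-step with step n = ⌈√241⌉ = 16.
Baby steps 163^j mod 241 (j:value) for j=0..15: 0:1, 1:163, 2:59, 3:218, 4:107, 5:89, 6:47, 7:190, 8:122, 9:124, 10:209, 11:86, 12:40, 13:13, 14:191, 15:44.
Giant-step multiplier: 163^(-16) ≡ 163^(240-16) = 163^224 ≡ 54 (mod 241).
Giant steps γ_i = 65·54^i mod 241: γ_0=65, γ_1=136, γ_2=114, γ_3=131, γ_4=85, γ_5=11, γ_6=112, γ_7=23, γ_8=37, γ_9=70, γ_10=165, γ_11=234, γ_12=104, γ_13=73, γ_14=86 (in table at j=11).
x = i·n + j = 14·16 + 11 = 235.
Check: 163^235 ≡ 65 (mod 241).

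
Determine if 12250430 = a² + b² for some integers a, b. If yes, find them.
Not possible

Factorization: 12250430 = 2 × 5 × 107^3
By Fermat: n is sum of two squares iff every prime p ≡ 3 (mod 4) appears to even power.
Prime(s) ≡ 3 (mod 4) with odd exponent: [(107, 3)]
Therefore 12250430 cannot be expressed as a² + b².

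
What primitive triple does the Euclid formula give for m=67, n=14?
(4293, 1876, 4685)

Euclid's formula: a = m² - n², b = 2mn, c = m² + n²
m = 67, n = 14
a = 67² - 14² = 4489 - 196 = 4293
b = 2 × 67 × 14 = 1876
c = 67² + 14² = 4489 + 196 = 4685
Verification: 4293² + 1876² = 18429849 + 3519376 = 21949225 = 4685² ✓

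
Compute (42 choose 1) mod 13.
3

Using Lucas' theorem:
Write n=42 and k=1 in base 13:
n in base 13: [3, 3]
k in base 13: [0, 1]
C(42,1) mod 13 = ∏ C(n_i, k_i) mod 13
Digit binomials (mod 13): C(3,0) = 1; C(3,1) = 3
Product: 1 × 3 = 3 ≡ 3 (mod 13)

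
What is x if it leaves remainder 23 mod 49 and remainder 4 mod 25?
954

Using Chinese Remainder Theorem:
M = 49 × 25 = 1225
M1 = 25, M2 = 49
y1 = 25^(-1) mod 49 = 2
y2 = 49^(-1) mod 25 = 24
x = (23×25×2 + 4×49×24) mod 1225 = 954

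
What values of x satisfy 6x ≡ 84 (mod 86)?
x ≡ 14 (mod 43)

gcd(6, 86) = 2, which divides 84, so solutions exist.
Divide through by 2: 3x ≡ 42 (mod 43).
Find 3^(-1) mod 43 by the extended Euclidean algorithm:
43 = 14 × 3 + 1  ⟹  1 = (1)·43 + (-14)·3
So (-14)·3 ≡ 1 (mod 43), i.e. 3^(-1) ≡ -14 ≡ 29 (mod 43).
x ≡ 29 × 42 = 1218 ≡ 14 (mod 43).
Check: 6 × 14 = 84 ≡ 84 (mod 86).
x ≡ 14 (mod 43), giving 2 solutions mod 86.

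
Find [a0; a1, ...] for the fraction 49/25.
[1; 1, 24]

Euclidean algorithm steps:
49 = 1 × 25 + 24
25 = 1 × 24 + 1
24 = 24 × 1 + 0
Continued fraction: [1; 1, 24]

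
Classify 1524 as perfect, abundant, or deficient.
abundant

Proper divisors of 1524: sum = 1 + 2 + 3 + 4 + 6 + 12 + 127 + 254 + 381 + 508 + 762 = 2060
Since 2060 > 1524, 1524 is abundant.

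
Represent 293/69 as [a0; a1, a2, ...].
[4; 4, 17]

Euclidean algorithm steps:
293 = 4 × 69 + 17
69 = 4 × 17 + 1
17 = 17 × 1 + 0
Continued fraction: [4; 4, 17]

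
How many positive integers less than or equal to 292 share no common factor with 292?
144

292 = 2^2 × 73
φ(n) = n × ∏(1 - 1/p) for each prime p dividing n
φ(292) = 292 × (1 - 1/2) × (1 - 1/73) = 144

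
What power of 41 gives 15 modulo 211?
35

Baby-step giant-step with step n = ⌈√211⌉ = 15.
Baby steps 41^j mod 211 (j:value) for j=0..14: 0:1, 1:41, 2:204, 3:135, 4:49, 5:110, 6:79, 7:74, 8:80, 9:115, 10:73, 11:39, 12:122, 13:149, 14:201.
Giant-step multiplier: 41^(-15) ≡ 41^(210-15) = 41^195 ≡ 88 (mod 211).
Giant steps γ_i = 15·88^i mod 211: γ_0=15, γ_1=54, γ_2=110 (in table at j=5).
x = i·n + j = 2·15 + 5 = 35.
Check: 41^35 ≡ 15 (mod 211).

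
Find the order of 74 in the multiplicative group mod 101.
100

101 is prime, so ord(74) divides φ(101) = 100.
Divisors of 100: 1, 2, 4, 5, 10, 20, 25, 50, 100.
Repeated squaring: 74^1 ≡ 74, 74^2 ≡ 22, 74^4 ≡ 80, 74^8 ≡ 37, 74^16 ≡ 56, 74^32 ≡ 5, 74^64 ≡ 25 (mod 101).
Test 74^d mod 101 for each divisor d in increasing order:
74^1 ≡ 74
74^2 ≡ 22
74^4 ≡ 80
74^5 = 74^4·74^1 ≡ 62
74^10 = 74^8·74^2 ≡ 6
74^20 = 74^16·74^4 ≡ 36
74^25 = 74^16·74^8·74^1 ≡ 10
74^50 = 74^32·74^16·74^2 ≡ 100
74^100 = 74^64·74^32·74^4 ≡ 1  ← first divisor giving 1
The order is 100.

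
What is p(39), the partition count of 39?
31185

p(n) counts ways to write n as a sum of positive integers (order ignored).
Euler's pentagonal recurrence: p(k) = p(k-1) + p(k-2) - p(k-5) - p(k-7) + p(k-12) + p(k-15) - ... (offsets j(3j∓1)/2, signs ++--, p(0)=1, p(<0)=0).
DP table for k = 0..38: p(0)=1, p(1)=1, p(2)=2, p(3)=3, p(4)=5, p(5)=7, p(6)=11, p(7)=15, p(8)=22, p(9)=30, p(10)=42, p(11)=56, p(12)=77, p(13)=101, p(14)=135, p(15)=176, p(16)=231, p(17)=297, p(18)=385, p(19)=490, p(20)=627, p(21)=792, p(22)=1002, p(23)=1255, p(24)=1575, p(25)=1958, p(26)=2436, p(27)=3010, p(28)=3718, p(29)=4565, p(30)=5604, p(31)=6842, p(32)=8349, p(33)=10143, p(34)=12310, p(35)=14883, p(36)=17977, p(37)=21637, p(38)=26015.
Final step: p(39) = p(38) + p(37) - p(34) - p(32) + p(27) + p(24) - p(17) - p(13) + p(4)
= 26015 + 21637 - 12310 - 8349 + 3010 + 1575 - 297 - 101 + 5
= 31185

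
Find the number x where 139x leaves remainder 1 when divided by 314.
61

gcd(139, 314) = 1, so the inverse exists.
Extended Euclidean algorithm on (314, 139):
314 = 2 × 139 + 36  ⟹  36 = (1)·314 + (-2)·139
139 = 3 × 36 + 31  ⟹  31 = (-3)·314 + (7)·139
36 = 1 × 31 + 5  ⟹  5 = (4)·314 + (-9)·139
31 = 6 × 5 + 1  ⟹  1 = (-27)·314 + (61)·139
So (61)·139 ≡ 1 (mod 314), i.e. 139^(-1) ≡ 61 (mod 314).
Check: 139 × 61 = 8479 ≡ 1 (mod 314)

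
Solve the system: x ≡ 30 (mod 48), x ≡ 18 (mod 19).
702

Using Chinese Remainder Theorem:
M = 48 × 19 = 912
M1 = 19, M2 = 48
y1 = 19^(-1) mod 48 = 43
y2 = 48^(-1) mod 19 = 2
x = (30×19×43 + 18×48×2) mod 912 = 702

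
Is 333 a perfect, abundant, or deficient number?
deficient

Proper divisors of 333: sum = 1 + 3 + 9 + 37 + 111 = 161
Since 161 < 333, 333 is deficient.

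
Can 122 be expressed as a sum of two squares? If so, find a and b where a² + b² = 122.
1² + 11² (a=1, b=11)

Factorization: 122 = 2 × 61
By Fermat: n is sum of two squares iff every prime p ≡ 3 (mod 4) appears to even power.
All primes ≡ 3 (mod 4) appear to even power.
Search a = 0, 1, 2, … for 122 - a² a perfect square: first hit at a = 1: 122 - 1 = 121 = 11².
122 = 1² + 11² = 1 + 121 ✓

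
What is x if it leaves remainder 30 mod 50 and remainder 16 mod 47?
580

Using Chinese Remainder Theorem:
M = 50 × 47 = 2350
M1 = 47, M2 = 50
y1 = 47^(-1) mod 50 = 33
y2 = 50^(-1) mod 47 = 16
x = (30×47×33 + 16×50×16) mod 2350 = 580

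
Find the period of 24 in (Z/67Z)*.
11

67 is prime, so ord(24) divides φ(67) = 66.
Divisors of 66: 1, 2, 3, 6, 11, 22, 33, 66.
Repeated squaring: 24^1 ≡ 24, 24^2 ≡ 40, 24^4 ≡ 59, 24^8 ≡ 64, 24^16 ≡ 9, 24^32 ≡ 14, 24^64 ≡ 62 (mod 67).
Test 24^d mod 67 for each divisor d in increasing order:
24^1 ≡ 24
24^2 ≡ 40
24^3 = 24^2·24^1 ≡ 22
24^6 = 24^4·24^2 ≡ 15
24^11 = 24^8·24^2·24^1 ≡ 1  ← first divisor giving 1
The order is 11.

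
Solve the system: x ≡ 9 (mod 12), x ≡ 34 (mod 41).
321

Using Chinese Remainder Theorem:
M = 12 × 41 = 492
M1 = 41, M2 = 12
y1 = 41^(-1) mod 12 = 5
y2 = 12^(-1) mod 41 = 24
x = (9×41×5 + 34×12×24) mod 492 = 321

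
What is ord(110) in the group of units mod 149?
74

149 is prime, so ord(110) divides φ(149) = 148.
Divisors of 148: 1, 2, 4, 37, 74, 148.
Repeated squaring: 110^1 ≡ 110, 110^2 ≡ 31, 110^4 ≡ 67, 110^8 ≡ 19, 110^16 ≡ 63, 110^32 ≡ 95, 110^64 ≡ 85, 110^128 ≡ 73 (mod 149).
Test 110^d mod 149 for each divisor d in increasing order:
110^1 ≡ 110
110^2 ≡ 31
110^4 ≡ 67
110^37 = 110^32·110^4·110^1 ≡ 148
110^74 = 110^64·110^8·110^2 ≡ 1  ← first divisor giving 1
The order is 74.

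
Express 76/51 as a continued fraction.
[1; 2, 25]

Euclidean algorithm steps:
76 = 1 × 51 + 25
51 = 2 × 25 + 1
25 = 25 × 1 + 0
Continued fraction: [1; 2, 25]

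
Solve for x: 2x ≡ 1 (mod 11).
6

gcd(2, 11) = 1, so the inverse exists.
Extended Euclidean algorithm on (11, 2):
11 = 5 × 2 + 1  ⟹  1 = (1)·11 + (-5)·2
So (-5)·2 ≡ 1 (mod 11), i.e. 2^(-1) ≡ -5 ≡ 6 (mod 11).
Check: 2 × 6 = 12 ≡ 1 (mod 11)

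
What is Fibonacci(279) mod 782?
34

Matrix identity: Q^n = [[F_(n+1), F_n], [F_n, F_(n-1)]] with Q = [[1,1],[1,0]].
n = 279 = 100010111₂. Square-and-multiply, entries mod 782:
Q^1 = [[1,1],[1,0]]
Q^2 = (Q^1)² = [[2,1],[1,1]]
Q^4 = (Q^2)² = [[5,3],[3,2]]
Q^8 = (Q^4)² = [[34,21],[21,13]]
Q^17 = (Q^8)²·Q = [[238,33],[33,205]]
Q^34 = (Q^17)² = [[647,543],[543,104]]
Q^69 = (Q^34)²·Q = [[645,274],[274,371]]
Q^139 = (Q^69)²·Q = [[779,5],[5,774]]
Q^279 = (Q^139)²·Q = [[761,34],[34,727]]
F_279 mod 782 = Q^279[0][1] = 34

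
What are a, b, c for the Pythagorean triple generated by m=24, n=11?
(455, 528, 697)

Euclid's formula: a = m² - n², b = 2mn, c = m² + n²
m = 24, n = 11
a = 24² - 11² = 576 - 121 = 455
b = 2 × 24 × 11 = 528
c = 24² + 11² = 576 + 121 = 697
Verification: 455² + 528² = 207025 + 278784 = 485809 = 697² ✓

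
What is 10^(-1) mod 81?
73

gcd(10, 81) = 1, so the inverse exists.
Extended Euclidean algorithm on (81, 10):
81 = 8 × 10 + 1  ⟹  1 = (1)·81 + (-8)·10
So (-8)·10 ≡ 1 (mod 81), i.e. 10^(-1) ≡ -8 ≡ 73 (mod 81).
Check: 10 × 73 = 730 ≡ 1 (mod 81)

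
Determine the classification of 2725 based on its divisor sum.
deficient

Proper divisors of 2725: sum = 1 + 5 + 25 + 109 + 545 = 685
Since 685 < 2725, 2725 is deficient.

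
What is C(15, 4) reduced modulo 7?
0

Using Lucas' theorem:
Write n=15 and k=4 in base 7:
n in base 7: [2, 1]
k in base 7: [0, 4]
C(15,4) mod 7 = ∏ C(n_i, k_i) mod 7
Digit binomials (mod 7): C(2,0) = 1; C(1,4) = 0 (k_i > n_i)
Product: 1 × 0 = 0 ≡ 0 (mod 7)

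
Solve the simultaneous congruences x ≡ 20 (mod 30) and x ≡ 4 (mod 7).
200

Using Chinese Remainder Theorem:
M = 30 × 7 = 210
M1 = 7, M2 = 30
y1 = 7^(-1) mod 30 = 13
y2 = 30^(-1) mod 7 = 4
x = (20×7×13 + 4×30×4) mod 210 = 200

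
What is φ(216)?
72

216 = 2^3 × 3^3
φ(n) = n × ∏(1 - 1/p) for each prime p dividing n
φ(216) = 216 × (1 - 1/2) × (1 - 1/3) = 72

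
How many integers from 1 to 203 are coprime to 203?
168

203 = 7 × 29
φ(n) = n × ∏(1 - 1/p) for each prime p dividing n
φ(203) = 203 × (1 - 1/7) × (1 - 1/29) = 168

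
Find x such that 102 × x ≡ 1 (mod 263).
49

gcd(102, 263) = 1, so the inverse exists.
Extended Euclidean algorithm on (263, 102):
263 = 2 × 102 + 59  ⟹  59 = (1)·263 + (-2)·102
102 = 1 × 59 + 43  ⟹  43 = (-1)·263 + (3)·102
59 = 1 × 43 + 16  ⟹  16 = (2)·263 + (-5)·102
43 = 2 × 16 + 11  ⟹  11 = (-5)·263 + (13)·102
16 = 1 × 11 + 5  ⟹  5 = (7)·263 + (-18)·102
11 = 2 × 5 + 1  ⟹  1 = (-19)·263 + (49)·102
So (49)·102 ≡ 1 (mod 263), i.e. 102^(-1) ≡ 49 (mod 263).
Check: 102 × 49 = 4998 ≡ 1 (mod 263)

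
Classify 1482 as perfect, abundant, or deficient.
abundant

Proper divisors of 1482: sum = 1 + 2 + 3 + 6 + 13 + 19 + 26 + 38 + 39 + 57 + 78 + 114 + 247 + 494 + 741 = 1878
Since 1878 > 1482, 1482 is abundant.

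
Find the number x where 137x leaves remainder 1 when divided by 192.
185

gcd(137, 192) = 1, so the inverse exists.
Extended Euclidean algorithm on (192, 137):
192 = 1 × 137 + 55  ⟹  55 = (1)·192 + (-1)·137
137 = 2 × 55 + 27  ⟹  27 = (-2)·192 + (3)·137
55 = 2 × 27 + 1  ⟹  1 = (5)·192 + (-7)·137
So (-7)·137 ≡ 1 (mod 192), i.e. 137^(-1) ≡ -7 ≡ 185 (mod 192).
Check: 137 × 185 = 25345 ≡ 1 (mod 192)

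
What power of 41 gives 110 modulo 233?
218

Baby-step giant-step with step n = ⌈√233⌉ = 16.
Baby steps 41^j mod 233 (j:value) for j=0..15: 0:1, 1:41, 2:50, 3:186, 4:170, 5:213, 6:112, 7:165, 8:8, 9:95, 10:167, 11:90, 12:195, 13:73, 14:197, 15:155.
Giant-step multiplier: 41^(-16) ≡ 41^(232-16) = 41^216 ≡ 142 (mod 233).
Giant steps γ_i = 110·142^i mod 233: γ_0=110, γ_1=9, γ_2=113, γ_3=202, γ_4=25, γ_5=55, γ_6=121, γ_7=173, γ_8=101, γ_9=129, γ_10=144, γ_11=177, γ_12=203, γ_13=167 (in table at j=10).
x = i·n + j = 13·16 + 10 = 218.
Check: 41^218 ≡ 110 (mod 233).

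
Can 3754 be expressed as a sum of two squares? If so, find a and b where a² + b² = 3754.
27² + 55² (a=27, b=55)

Factorization: 3754 = 2 × 1877
By Fermat: n is sum of two squares iff every prime p ≡ 3 (mod 4) appears to even power.
All primes ≡ 3 (mod 4) appear to even power.
Search a = 0, 1, 2, … for 3754 - a² a perfect square: first hit at a = 27: 3754 - 729 = 3025 = 55².
3754 = 27² + 55² = 729 + 3025 ✓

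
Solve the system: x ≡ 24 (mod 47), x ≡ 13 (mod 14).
447

Using Chinese Remainder Theorem:
M = 47 × 14 = 658
M1 = 14, M2 = 47
y1 = 14^(-1) mod 47 = 37
y2 = 47^(-1) mod 14 = 3
x = (24×14×37 + 13×47×3) mod 658 = 447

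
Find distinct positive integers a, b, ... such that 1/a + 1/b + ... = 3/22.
1/8 + 1/88

Greedy algorithm:
3/22: ceiling(22/3) = 8, use 1/8
1/88: ceiling(88/1) = 88, use 1/88
Result: 3/22 = 1/8 + 1/88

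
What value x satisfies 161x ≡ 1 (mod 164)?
109

gcd(161, 164) = 1, so the inverse exists.
Extended Euclidean algorithm on (164, 161):
164 = 1 × 161 + 3  ⟹  3 = (1)·164 + (-1)·161
161 = 53 × 3 + 2  ⟹  2 = (-53)·164 + (54)·161
3 = 1 × 2 + 1  ⟹  1 = (54)·164 + (-55)·161
So (-55)·161 ≡ 1 (mod 164), i.e. 161^(-1) ≡ -55 ≡ 109 (mod 164).
Check: 161 × 109 = 17549 ≡ 1 (mod 164)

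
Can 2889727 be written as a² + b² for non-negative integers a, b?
Not possible

Factorization: 2889727 = 31^3 × 97
By Fermat: n is sum of two squares iff every prime p ≡ 3 (mod 4) appears to even power.
Prime(s) ≡ 3 (mod 4) with odd exponent: [(31, 3)]
Therefore 2889727 cannot be expressed as a² + b².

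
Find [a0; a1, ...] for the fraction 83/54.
[1; 1, 1, 6, 4]

Euclidean algorithm steps:
83 = 1 × 54 + 29
54 = 1 × 29 + 25
29 = 1 × 25 + 4
25 = 6 × 4 + 1
4 = 4 × 1 + 0
Continued fraction: [1; 1, 1, 6, 4]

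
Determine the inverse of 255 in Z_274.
173

gcd(255, 274) = 1, so the inverse exists.
Extended Euclidean algorithm on (274, 255):
274 = 1 × 255 + 19  ⟹  19 = (1)·274 + (-1)·255
255 = 13 × 19 + 8  ⟹  8 = (-13)·274 + (14)·255
19 = 2 × 8 + 3  ⟹  3 = (27)·274 + (-29)·255
8 = 2 × 3 + 2  ⟹  2 = (-67)·274 + (72)·255
3 = 1 × 2 + 1  ⟹  1 = (94)·274 + (-101)·255
So (-101)·255 ≡ 1 (mod 274), i.e. 255^(-1) ≡ -101 ≡ 173 (mod 274).
Check: 255 × 173 = 44115 ≡ 1 (mod 274)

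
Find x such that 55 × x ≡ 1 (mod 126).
55

gcd(55, 126) = 1, so the inverse exists.
Extended Euclidean algorithm on (126, 55):
126 = 2 × 55 + 16  ⟹  16 = (1)·126 + (-2)·55
55 = 3 × 16 + 7  ⟹  7 = (-3)·126 + (7)·55
16 = 2 × 7 + 2  ⟹  2 = (7)·126 + (-16)·55
7 = 3 × 2 + 1  ⟹  1 = (-24)·126 + (55)·55
So (55)·55 ≡ 1 (mod 126), i.e. 55^(-1) ≡ 55 (mod 126).
Check: 55 × 55 = 3025 ≡ 1 (mod 126)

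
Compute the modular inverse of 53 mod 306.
179

gcd(53, 306) = 1, so the inverse exists.
Extended Euclidean algorithm on (306, 53):
306 = 5 × 53 + 41  ⟹  41 = (1)·306 + (-5)·53
53 = 1 × 41 + 12  ⟹  12 = (-1)·306 + (6)·53
41 = 3 × 12 + 5  ⟹  5 = (4)·306 + (-23)·53
12 = 2 × 5 + 2  ⟹  2 = (-9)·306 + (52)·53
5 = 2 × 2 + 1  ⟹  1 = (22)·306 + (-127)·53
So (-127)·53 ≡ 1 (mod 306), i.e. 53^(-1) ≡ -127 ≡ 179 (mod 306).
Check: 53 × 179 = 9487 ≡ 1 (mod 306)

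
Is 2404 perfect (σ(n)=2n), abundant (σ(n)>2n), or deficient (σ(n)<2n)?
deficient

Proper divisors of 2404: sum = 1 + 2 + 4 + 601 + 1202 = 1810
Since 1810 < 2404, 2404 is deficient.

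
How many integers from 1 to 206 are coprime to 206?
102

206 = 2 × 103
φ(n) = n × ∏(1 - 1/p) for each prime p dividing n
φ(206) = 206 × (1 - 1/2) × (1 - 1/103) = 102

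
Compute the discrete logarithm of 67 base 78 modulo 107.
91

Baby-step giant-step with step n = ⌈√107⌉ = 11.
Baby steps 78^j mod 107 (j:value) for j=0..10: 0:1, 1:78, 2:92, 3:7, 4:11, 5:2, 6:49, 7:77, 8:14, 9:22, 10:4.
Giant-step multiplier: 78^(-11) ≡ 78^(106-11) = 78^95 ≡ 95 (mod 107).
Giant steps γ_i = 67·95^i mod 107: γ_0=67, γ_1=52, γ_2=18, γ_3=105, γ_4=24, γ_5=33, γ_6=32, γ_7=44, γ_8=7 (in table at j=3).
x = i·n + j = 8·11 + 3 = 91.
Check: 78^91 ≡ 67 (mod 107).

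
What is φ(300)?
80

300 = 2^2 × 3 × 5^2
φ(n) = n × ∏(1 - 1/p) for each prime p dividing n
φ(300) = 300 × (1 - 1/2) × (1 - 1/3) × (1 - 1/5) = 80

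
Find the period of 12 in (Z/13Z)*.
2

13 is prime, so ord(12) divides φ(13) = 12.
Divisors of 12: 1, 2, 3, 4, 6, 12.
Repeated squaring: 12^1 ≡ 12, 12^2 ≡ 1, 12^4 ≡ 1, 12^8 ≡ 1 (mod 13).
Test 12^d mod 13 for each divisor d in increasing order:
12^1 ≡ 12
12^2 ≡ 1  ← first divisor giving 1
The order is 2.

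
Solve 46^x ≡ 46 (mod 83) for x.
1

Baby-step giant-step with step n = ⌈√83⌉ = 10.
Baby steps 46^j mod 83 (j:value) for j=0..9: 0:1, 1:46, 2:41, 3:60, 4:21, 5:53, 6:31, 7:15, 8:26, 9:34.
h = 46 is already in the table at j=1, so x = 1.
Check: 46^1 ≡ 46 (mod 83).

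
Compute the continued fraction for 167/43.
[3; 1, 7, 1, 1, 2]

Euclidean algorithm steps:
167 = 3 × 43 + 38
43 = 1 × 38 + 5
38 = 7 × 5 + 3
5 = 1 × 3 + 2
3 = 1 × 2 + 1
2 = 2 × 1 + 0
Continued fraction: [3; 1, 7, 1, 1, 2]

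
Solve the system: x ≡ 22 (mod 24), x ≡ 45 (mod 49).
94

Using Chinese Remainder Theorem:
M = 24 × 49 = 1176
M1 = 49, M2 = 24
y1 = 49^(-1) mod 24 = 1
y2 = 24^(-1) mod 49 = 47
x = (22×49×1 + 45×24×47) mod 1176 = 94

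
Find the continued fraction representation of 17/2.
[8; 2]

Euclidean algorithm steps:
17 = 8 × 2 + 1
2 = 2 × 1 + 0
Continued fraction: [8; 2]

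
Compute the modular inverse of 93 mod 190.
47

gcd(93, 190) = 1, so the inverse exists.
Extended Euclidean algorithm on (190, 93):
190 = 2 × 93 + 4  ⟹  4 = (1)·190 + (-2)·93
93 = 23 × 4 + 1  ⟹  1 = (-23)·190 + (47)·93
So (47)·93 ≡ 1 (mod 190), i.e. 93^(-1) ≡ 47 (mod 190).
Check: 93 × 47 = 4371 ≡ 1 (mod 190)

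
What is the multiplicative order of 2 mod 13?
12

13 is prime, so ord(2) divides φ(13) = 12.
Divisors of 12: 1, 2, 3, 4, 6, 12.
Repeated squaring: 2^1 ≡ 2, 2^2 ≡ 4, 2^4 ≡ 3, 2^8 ≡ 9 (mod 13).
Test 2^d mod 13 for each divisor d in increasing order:
2^1 ≡ 2
2^2 ≡ 4
2^3 = 2^2·2^1 ≡ 8
2^4 ≡ 3
2^6 = 2^4·2^2 ≡ 12
2^12 = 2^8·2^4 ≡ 1  ← first divisor giving 1
The order is 12.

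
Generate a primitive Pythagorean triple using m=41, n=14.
(1485, 1148, 1877)

Euclid's formula: a = m² - n², b = 2mn, c = m² + n²
m = 41, n = 14
a = 41² - 14² = 1681 - 196 = 1485
b = 2 × 41 × 14 = 1148
c = 41² + 14² = 1681 + 196 = 1877
Verification: 1485² + 1148² = 2205225 + 1317904 = 3523129 = 1877² ✓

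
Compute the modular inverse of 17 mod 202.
107

gcd(17, 202) = 1, so the inverse exists.
Extended Euclidean algorithm on (202, 17):
202 = 11 × 17 + 15  ⟹  15 = (1)·202 + (-11)·17
17 = 1 × 15 + 2  ⟹  2 = (-1)·202 + (12)·17
15 = 7 × 2 + 1  ⟹  1 = (8)·202 + (-95)·17
So (-95)·17 ≡ 1 (mod 202), i.e. 17^(-1) ≡ -95 ≡ 107 (mod 202).
Check: 17 × 107 = 1819 ≡ 1 (mod 202)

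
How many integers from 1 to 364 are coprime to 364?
144

364 = 2^2 × 7 × 13
φ(n) = n × ∏(1 - 1/p) for each prime p dividing n
φ(364) = 364 × (1 - 1/2) × (1 - 1/7) × (1 - 1/13) = 144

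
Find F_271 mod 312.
229

Matrix identity: Q^n = [[F_(n+1), F_n], [F_n, F_(n-1)]] with Q = [[1,1],[1,0]].
n = 271 = 100001111₂. Square-and-multiply, entries mod 312:
Q^1 = [[1,1],[1,0]]
Q^2 = (Q^1)² = [[2,1],[1,1]]
Q^4 = (Q^2)² = [[5,3],[3,2]]
Q^8 = (Q^4)² = [[34,21],[21,13]]
Q^16 = (Q^8)² = [[37,51],[51,298]]
Q^33 = (Q^16)²·Q = [[151,226],[226,237]]
Q^67 = (Q^33)²·Q = [[261,245],[245,16]]
Q^135 = (Q^67)²·Q = [[75,226],[226,161]]
Q^271 = (Q^135)²·Q = [[213,229],[229,296]]
F_271 mod 312 = Q^271[0][1] = 229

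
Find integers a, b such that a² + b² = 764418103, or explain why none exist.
Not possible

Factorization: 764418103 = 97 × 199^3
By Fermat: n is sum of two squares iff every prime p ≡ 3 (mod 4) appears to even power.
Prime(s) ≡ 3 (mod 4) with odd exponent: [(199, 3)]
Therefore 764418103 cannot be expressed as a² + b².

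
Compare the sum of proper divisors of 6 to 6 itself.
perfect

Proper divisors of 6: sum = 1 + 2 + 3 = 6
Since 6 = 6, 6 is perfect.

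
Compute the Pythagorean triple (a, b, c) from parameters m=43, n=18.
(1525, 1548, 2173)

Euclid's formula: a = m² - n², b = 2mn, c = m² + n²
m = 43, n = 18
a = 43² - 18² = 1849 - 324 = 1525
b = 2 × 43 × 18 = 1548
c = 43² + 18² = 1849 + 324 = 2173
Verification: 1525² + 1548² = 2325625 + 2396304 = 4721929 = 2173² ✓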